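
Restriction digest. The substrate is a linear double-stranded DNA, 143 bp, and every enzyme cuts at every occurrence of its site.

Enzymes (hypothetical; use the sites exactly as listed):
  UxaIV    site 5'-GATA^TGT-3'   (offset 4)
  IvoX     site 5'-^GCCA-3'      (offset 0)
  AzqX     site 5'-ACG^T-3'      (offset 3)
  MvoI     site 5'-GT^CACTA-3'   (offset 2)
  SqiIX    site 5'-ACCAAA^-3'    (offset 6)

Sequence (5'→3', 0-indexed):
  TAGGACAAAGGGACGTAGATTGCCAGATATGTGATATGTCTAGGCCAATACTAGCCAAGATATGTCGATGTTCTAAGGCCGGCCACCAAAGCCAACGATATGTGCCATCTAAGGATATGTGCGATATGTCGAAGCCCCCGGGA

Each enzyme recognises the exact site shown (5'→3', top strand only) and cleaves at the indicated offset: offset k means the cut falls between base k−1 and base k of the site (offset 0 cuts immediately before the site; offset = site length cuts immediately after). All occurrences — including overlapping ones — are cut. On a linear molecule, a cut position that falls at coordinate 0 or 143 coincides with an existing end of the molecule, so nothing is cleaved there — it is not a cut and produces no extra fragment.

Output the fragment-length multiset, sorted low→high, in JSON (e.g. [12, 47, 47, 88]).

[3,6,7,7,8,9,9,9,10,10,14,15,17,19]

Scan for sites:
  UxaIV GATATGT/4: at [25, 32, 58, 96, 113, 122] ⇒ [29, 36, 62, 100, 117, 126]
  IvoX GCCA/0: at [21, 43, 53, 81, 90, 103] ⇒ [21, 43, 53, 81, 90, 103]
  AzqX ACGT/3: at [12] ⇒ [15]
  MvoI (GTCACTA, off=2): no sites
  SqiIX ACCAAA/6: at [84] ⇒ [90]

Pooled cuts: [15, 21, 29, 36, 43, 53, 62, 81, 90, 100, 103, 117, 126]

Fragment lengths:
  [0,15): 15 bp
  [15,21): 6 bp
  [21,29): 8 bp
  [29,36): 7 bp
  [36,43): 7 bp
  [43,53): 10 bp
  [53,62): 9 bp
  [62,81): 19 bp
  [81,90): 9 bp
  [90,100): 10 bp
  [100,103): 3 bp
  [103,117): 14 bp
  [117,126): 9 bp
  [126,143): 17 bp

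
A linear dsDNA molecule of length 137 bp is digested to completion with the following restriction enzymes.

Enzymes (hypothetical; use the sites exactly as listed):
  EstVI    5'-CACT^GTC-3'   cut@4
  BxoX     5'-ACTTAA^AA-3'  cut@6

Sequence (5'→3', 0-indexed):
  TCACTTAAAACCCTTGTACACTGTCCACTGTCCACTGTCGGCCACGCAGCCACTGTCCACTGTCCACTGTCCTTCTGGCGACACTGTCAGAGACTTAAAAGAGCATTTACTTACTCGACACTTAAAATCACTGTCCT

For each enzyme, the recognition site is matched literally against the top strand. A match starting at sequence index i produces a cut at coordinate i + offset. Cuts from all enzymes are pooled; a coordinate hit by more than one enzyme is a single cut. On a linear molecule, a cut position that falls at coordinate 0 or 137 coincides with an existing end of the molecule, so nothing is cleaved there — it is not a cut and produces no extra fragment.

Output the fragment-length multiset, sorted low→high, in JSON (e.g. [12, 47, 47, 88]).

Scan for sites:
  EstVI (CACTGTC, off=4): starts [18, 25, 32, 50, 57, 64, 81, 128] → cuts [22, 29, 36, 54, 61, 68, 85, 132]
  BxoX (ACTTAAAA, off=6): starts [2, 92, 119] → cuts [8, 98, 125]

All cut coordinates (distinct, sorted): [8, 22, 29, 36, 54, 61, 68, 85, 98, 125, 132]

Fragment lengths:
  [0,8): 8 bp
  [8,22): 14 bp
  [22,29): 7 bp
  [29,36): 7 bp
  [36,54): 18 bp
  [54,61): 7 bp
  [61,68): 7 bp
  [68,85): 17 bp
  [85,98): 13 bp
  [98,125): 27 bp
  [125,132): 7 bp
  [132,137): 5 bp

[5,7,7,7,7,7,8,13,14,17,18,27]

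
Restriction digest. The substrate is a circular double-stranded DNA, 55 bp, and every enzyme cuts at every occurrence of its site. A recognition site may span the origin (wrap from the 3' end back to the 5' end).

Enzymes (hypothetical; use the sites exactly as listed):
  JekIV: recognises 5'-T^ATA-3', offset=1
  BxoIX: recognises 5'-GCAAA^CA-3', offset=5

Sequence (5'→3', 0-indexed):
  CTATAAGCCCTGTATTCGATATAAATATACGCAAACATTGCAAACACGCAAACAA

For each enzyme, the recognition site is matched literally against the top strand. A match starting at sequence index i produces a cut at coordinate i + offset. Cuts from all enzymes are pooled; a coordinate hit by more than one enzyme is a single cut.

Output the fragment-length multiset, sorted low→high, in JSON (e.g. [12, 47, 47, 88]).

[5,6,8,9,9,18]

Scan for sites:
  JekIV TATA/1: at [1, 19, 25] ⇒ [2, 20, 26]
  BxoIX GCAAACA/5: at [30, 39, 47] ⇒ [35, 44, 52]

All cut coordinates (distinct, sorted): [2, 20, 26, 35, 44, 52]

Fragments:
  2→20: 18 bp
  20→26: 6 bp
  26→35: 9 bp
  35→44: 9 bp
  44→52: 8 bp
  52→2 (wrap): 55-52+2 = 5 bp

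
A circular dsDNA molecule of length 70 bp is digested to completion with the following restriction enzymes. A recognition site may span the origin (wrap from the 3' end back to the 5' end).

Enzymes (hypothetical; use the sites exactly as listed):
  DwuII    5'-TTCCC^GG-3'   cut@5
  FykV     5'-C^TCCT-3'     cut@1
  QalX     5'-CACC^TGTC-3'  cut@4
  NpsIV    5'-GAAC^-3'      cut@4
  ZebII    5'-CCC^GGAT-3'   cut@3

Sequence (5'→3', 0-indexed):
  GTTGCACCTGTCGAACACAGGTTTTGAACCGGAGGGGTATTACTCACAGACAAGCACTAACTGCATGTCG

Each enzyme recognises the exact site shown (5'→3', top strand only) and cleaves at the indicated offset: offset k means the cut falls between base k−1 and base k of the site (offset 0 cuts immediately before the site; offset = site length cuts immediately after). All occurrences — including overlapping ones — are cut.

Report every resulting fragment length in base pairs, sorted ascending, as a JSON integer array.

Scan for sites:
  DwuII (TTCCCGG, off=5): no sites
  FykV (CTCCT, off=1): no sites
  QalX (CACCTGTC, off=4): starts [4] → cuts [8]
  NpsIV (GAAC, off=4): starts [12, 25] → cuts [16, 29]
  ZebII (CCCGGAT, off=3): no sites

All cut coordinates (distinct, sorted): [8, 16, 29]

Fragment lengths:
  8→16: 8 bp
  16→29: 13 bp
  29→8 (wrap): 70-29+8 = 49 bp

[8,13,49]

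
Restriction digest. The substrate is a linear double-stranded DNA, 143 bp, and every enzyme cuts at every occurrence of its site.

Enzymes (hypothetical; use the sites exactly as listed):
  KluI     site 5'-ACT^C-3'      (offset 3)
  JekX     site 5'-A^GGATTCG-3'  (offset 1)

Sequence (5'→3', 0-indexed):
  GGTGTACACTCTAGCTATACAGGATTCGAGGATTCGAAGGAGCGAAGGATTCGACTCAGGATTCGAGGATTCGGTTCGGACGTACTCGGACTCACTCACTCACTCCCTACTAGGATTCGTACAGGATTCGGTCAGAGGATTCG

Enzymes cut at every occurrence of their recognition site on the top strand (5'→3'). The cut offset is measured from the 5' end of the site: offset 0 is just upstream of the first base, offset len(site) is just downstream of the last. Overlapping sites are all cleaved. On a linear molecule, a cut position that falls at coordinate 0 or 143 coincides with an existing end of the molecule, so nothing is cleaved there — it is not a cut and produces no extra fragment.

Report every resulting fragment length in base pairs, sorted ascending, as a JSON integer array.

[2,4,4,4,6,7,8,8,8,10,10,11,11,13,17,20]

Site scan:
  KluI (ACTC, off=3): starts [7, 53, 83, 89, 93, 97, 101] → cuts [10, 56, 86, 92, 96, 100, 104]
  JekX (AGGATTCG, off=1): starts [20, 28, 45, 57, 65, 111, 122, 135] → cuts [21, 29, 46, 58, 66, 112, 123, 136]

All cut coordinates (distinct, sorted): [10, 21, 29, 46, 56, 58, 66, 86, 92, 96, 100, 104, 112, 123, 136]

Fragments:
  [0,10): 10 bp
  [10,21): 11 bp
  [21,29): 8 bp
  [29,46): 17 bp
  [46,56): 10 bp
  [56,58): 2 bp
  [58,66): 8 bp
  [66,86): 20 bp
  [86,92): 6 bp
  [92,96): 4 bp
  [96,100): 4 bp
  [100,104): 4 bp
  [104,112): 8 bp
  [112,123): 11 bp
  [123,136): 13 bp
  [136,143): 7 bp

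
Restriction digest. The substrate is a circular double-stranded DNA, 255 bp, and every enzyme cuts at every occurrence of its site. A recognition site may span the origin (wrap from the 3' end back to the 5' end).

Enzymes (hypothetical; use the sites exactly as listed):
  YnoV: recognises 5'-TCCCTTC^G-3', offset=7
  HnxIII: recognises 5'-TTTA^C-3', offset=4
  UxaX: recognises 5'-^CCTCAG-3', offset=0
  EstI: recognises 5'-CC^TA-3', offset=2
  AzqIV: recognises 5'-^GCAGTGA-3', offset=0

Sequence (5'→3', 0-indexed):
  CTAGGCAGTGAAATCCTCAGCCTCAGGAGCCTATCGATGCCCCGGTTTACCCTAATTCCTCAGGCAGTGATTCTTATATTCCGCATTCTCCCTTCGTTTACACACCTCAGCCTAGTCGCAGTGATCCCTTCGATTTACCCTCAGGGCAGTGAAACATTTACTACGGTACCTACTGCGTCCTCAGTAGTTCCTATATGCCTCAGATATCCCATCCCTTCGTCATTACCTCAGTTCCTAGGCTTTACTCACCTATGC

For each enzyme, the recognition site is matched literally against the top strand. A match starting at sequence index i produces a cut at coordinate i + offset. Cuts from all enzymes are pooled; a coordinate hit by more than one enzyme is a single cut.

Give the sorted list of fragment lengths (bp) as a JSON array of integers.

Scan for sites:
  YnoV (TCCCTTCG, off=7): starts [88, 124, 211] → cuts [95, 131, 218]
  HnxIII (TTTAC, off=4): starts [45, 96, 133, 156, 240] → cuts [49, 100, 137, 160, 244]
  UxaX (CCTCAG, off=0): starts [14, 20, 57, 104, 138, 178, 197, 225] → cuts [14, 20, 57, 104, 138, 178, 197, 225]
  EstI (CCTA, off=2): starts [29, 50, 110, 168, 189, 233, 248, 254] → cuts [1, 31, 52, 112, 170, 191, 235, 250]
  AzqIV (GCAGTGA, off=0): starts [4, 63, 117, 145] → cuts [4, 63, 117, 145]

Pooled cuts: [1, 4, 14, 20, 31, 49, 52, 57, 63, 95, 100, 104, 112, 117, 131, 137, 138, 145, 160, 170, 178, 191, 197, 218, 225, 235, 244, 250]

Fragment lengths:
  1→4: 3 bp
  4→14: 10 bp
  14→20: 6 bp
  20→31: 11 bp
  31→49: 18 bp
  49→52: 3 bp
  52→57: 5 bp
  57→63: 6 bp
  63→95: 32 bp
  95→100: 5 bp
  100→104: 4 bp
  104→112: 8 bp
  112→117: 5 bp
  117→131: 14 bp
  131→137: 6 bp
  137→138: 1 bp
  138→145: 7 bp
  145→160: 15 bp
  160→170: 10 bp
  170→178: 8 bp
  178→191: 13 bp
  191→197: 6 bp
  197→218: 21 bp
  218→225: 7 bp
  225→235: 10 bp
  235→244: 9 bp
  244→250: 6 bp
  250→1 (wrap): 255-250+1 = 6 bp

[1,3,3,4,5,5,5,6,6,6,6,6,6,7,7,8,8,9,10,10,10,11,13,14,15,18,21,32]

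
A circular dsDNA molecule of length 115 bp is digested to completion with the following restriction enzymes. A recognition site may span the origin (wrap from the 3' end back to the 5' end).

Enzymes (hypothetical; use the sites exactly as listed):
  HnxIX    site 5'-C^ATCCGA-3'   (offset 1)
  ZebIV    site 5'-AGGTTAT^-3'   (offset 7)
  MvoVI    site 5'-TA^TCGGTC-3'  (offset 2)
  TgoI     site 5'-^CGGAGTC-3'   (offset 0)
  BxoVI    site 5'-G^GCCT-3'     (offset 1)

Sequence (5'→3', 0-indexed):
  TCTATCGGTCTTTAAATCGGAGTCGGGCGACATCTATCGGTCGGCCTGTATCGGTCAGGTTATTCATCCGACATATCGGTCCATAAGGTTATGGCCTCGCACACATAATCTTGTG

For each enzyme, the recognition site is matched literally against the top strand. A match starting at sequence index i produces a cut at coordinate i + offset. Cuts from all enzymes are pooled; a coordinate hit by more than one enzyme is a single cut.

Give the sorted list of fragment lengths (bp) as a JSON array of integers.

[1,2,7,7,10,13,13,17,19,26]

Site scan:
  HnxIX (CATCCGA, off=1): starts [64] → cuts [65]
  ZebIV (AGGTTAT, off=7): starts [56, 85] → cuts [63, 92]
  MvoVI (TATCGGTC, off=2): starts [2, 34, 48, 73] → cuts [4, 36, 50, 75]
  TgoI (CGGAGTC, off=0): starts [17] → cuts [17]
  BxoVI (GGCCT, off=1): starts [42, 92] → cuts [43, 93]

Pooled cuts: [4, 17, 36, 43, 50, 63, 65, 75, 92, 93]

Fragments:
  4→17: 13 bp
  17→36: 19 bp
  36→43: 7 bp
  43→50: 7 bp
  50→63: 13 bp
  63→65: 2 bp
  65→75: 10 bp
  75→92: 17 bp
  92→93: 1 bp
  93→4 (wrap): 115-93+4 = 26 bp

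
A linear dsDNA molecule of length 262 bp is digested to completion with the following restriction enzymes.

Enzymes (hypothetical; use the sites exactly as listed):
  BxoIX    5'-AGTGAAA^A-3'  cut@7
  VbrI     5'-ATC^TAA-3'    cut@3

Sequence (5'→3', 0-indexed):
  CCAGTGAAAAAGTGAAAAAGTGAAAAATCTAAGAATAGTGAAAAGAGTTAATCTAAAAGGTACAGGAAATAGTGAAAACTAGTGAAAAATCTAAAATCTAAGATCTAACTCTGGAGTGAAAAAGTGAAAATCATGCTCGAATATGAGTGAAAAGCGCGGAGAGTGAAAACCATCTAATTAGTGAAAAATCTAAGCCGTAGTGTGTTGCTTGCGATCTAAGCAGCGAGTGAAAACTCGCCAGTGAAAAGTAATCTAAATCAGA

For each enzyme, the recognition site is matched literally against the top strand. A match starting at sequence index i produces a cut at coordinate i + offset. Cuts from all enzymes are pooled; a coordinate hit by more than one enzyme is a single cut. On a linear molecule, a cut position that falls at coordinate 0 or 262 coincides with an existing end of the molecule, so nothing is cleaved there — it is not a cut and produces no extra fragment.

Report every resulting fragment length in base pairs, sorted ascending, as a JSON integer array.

Site scan:
  BxoIX (AGTGAAAA, off=7): starts [2, 10, 18, 36, 70, 80, 114, 122, 145, 161, 179, 225, 239] → cuts [9, 17, 25, 43, 77, 87, 121, 129, 152, 168, 186, 232, 246]
  VbrI (ATCTAA, off=3): starts [26, 50, 88, 95, 102, 171, 187, 213, 250] → cuts [29, 53, 91, 98, 105, 174, 190, 216, 253]

Pooled cuts: [9, 17, 25, 29, 43, 53, 77, 87, 91, 98, 105, 121, 129, 152, 168, 174, 186, 190, 216, 232, 246, 253]

Fragments:
  [0,9): 9 bp
  [9,17): 8 bp
  [17,25): 8 bp
  [25,29): 4 bp
  [29,43): 14 bp
  [43,53): 10 bp
  [53,77): 24 bp
  [77,87): 10 bp
  [87,91): 4 bp
  [91,98): 7 bp
  [98,105): 7 bp
  [105,121): 16 bp
  [121,129): 8 bp
  [129,152): 23 bp
  [152,168): 16 bp
  [168,174): 6 bp
  [174,186): 12 bp
  [186,190): 4 bp
  [190,216): 26 bp
  [216,232): 16 bp
  [232,246): 14 bp
  [246,253): 7 bp
  [253,262): 9 bp

[4,4,4,6,7,7,7,8,8,8,9,9,10,10,12,14,14,16,16,16,23,24,26]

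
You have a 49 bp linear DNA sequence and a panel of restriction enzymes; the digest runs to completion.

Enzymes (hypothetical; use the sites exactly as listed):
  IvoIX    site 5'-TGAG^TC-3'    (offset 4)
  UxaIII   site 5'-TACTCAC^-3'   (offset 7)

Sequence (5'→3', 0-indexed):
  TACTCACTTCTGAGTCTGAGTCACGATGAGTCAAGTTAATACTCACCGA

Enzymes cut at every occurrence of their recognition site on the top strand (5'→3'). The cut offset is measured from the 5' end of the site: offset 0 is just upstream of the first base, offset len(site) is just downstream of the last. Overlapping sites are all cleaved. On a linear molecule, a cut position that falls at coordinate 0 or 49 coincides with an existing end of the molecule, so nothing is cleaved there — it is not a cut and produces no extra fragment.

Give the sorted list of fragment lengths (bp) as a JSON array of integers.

[3,6,7,7,10,16]

Site scan:
  IvoIX (TGAGTC, off=4): starts [10, 16, 26] → cuts [14, 20, 30]
  UxaIII (TACTCAC, off=7): starts [0, 39] → cuts [7, 46]

All cut coordinates (distinct, sorted): [7, 14, 20, 30, 46]

Fragments:
  [0,7): 7 bp
  [7,14): 7 bp
  [14,20): 6 bp
  [20,30): 10 bp
  [30,46): 16 bp
  [46,49): 3 bp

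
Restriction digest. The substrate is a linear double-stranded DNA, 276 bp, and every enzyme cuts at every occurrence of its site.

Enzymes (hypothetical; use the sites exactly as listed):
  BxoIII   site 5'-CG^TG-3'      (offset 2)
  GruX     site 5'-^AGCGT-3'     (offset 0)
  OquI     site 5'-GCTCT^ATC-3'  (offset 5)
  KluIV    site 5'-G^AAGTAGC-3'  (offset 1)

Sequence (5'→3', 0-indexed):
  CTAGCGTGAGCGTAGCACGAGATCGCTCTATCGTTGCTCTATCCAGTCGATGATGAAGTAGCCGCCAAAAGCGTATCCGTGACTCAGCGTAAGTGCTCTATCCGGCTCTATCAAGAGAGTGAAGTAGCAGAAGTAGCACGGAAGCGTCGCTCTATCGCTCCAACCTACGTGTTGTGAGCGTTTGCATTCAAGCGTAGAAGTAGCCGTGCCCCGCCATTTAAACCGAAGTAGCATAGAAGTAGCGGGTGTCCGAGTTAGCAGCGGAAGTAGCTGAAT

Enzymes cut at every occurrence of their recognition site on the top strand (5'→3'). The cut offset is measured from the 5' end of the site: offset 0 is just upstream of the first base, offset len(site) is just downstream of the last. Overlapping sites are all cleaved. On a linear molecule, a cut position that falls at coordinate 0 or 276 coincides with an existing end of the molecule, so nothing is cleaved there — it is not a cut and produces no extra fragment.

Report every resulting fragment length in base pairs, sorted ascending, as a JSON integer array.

Site scan:
  BxoIII CGTG/2: at [4, 77, 167, 204] ⇒ [6, 79, 169, 206]
  GruX AGCGT/0: at [2, 8, 69, 85, 142, 176, 190] ⇒ [2, 8, 69, 85, 142, 176, 190]
  OquI GCTCTATC/5: at [24, 35, 94, 104, 148] ⇒ [29, 40, 99, 109, 153]
  KluIV GAAGTAGC/1: at [54, 120, 129, 196, 224, 235, 263] ⇒ [55, 121, 130, 197, 225, 236, 264]

All cut coordinates (distinct, sorted): [2, 6, 8, 29, 40, 55, 69, 79, 85, 99, 109, 121, 130, 142, 153, 169, 176, 190, 197, 206, 225, 236, 264]

Fragments:
  [0,2): 2 bp
  [2,6): 4 bp
  [6,8): 2 bp
  [8,29): 21 bp
  [29,40): 11 bp
  [40,55): 15 bp
  [55,69): 14 bp
  [69,79): 10 bp
  [79,85): 6 bp
  [85,99): 14 bp
  [99,109): 10 bp
  [109,121): 12 bp
  [121,130): 9 bp
  [130,142): 12 bp
  [142,153): 11 bp
  [153,169): 16 bp
  [169,176): 7 bp
  [176,190): 14 bp
  [190,197): 7 bp
  [197,206): 9 bp
  [206,225): 19 bp
  [225,236): 11 bp
  [236,264): 28 bp
  [264,276): 12 bp

[2,2,4,6,7,7,9,9,10,10,11,11,11,12,12,12,14,14,14,15,16,19,21,28]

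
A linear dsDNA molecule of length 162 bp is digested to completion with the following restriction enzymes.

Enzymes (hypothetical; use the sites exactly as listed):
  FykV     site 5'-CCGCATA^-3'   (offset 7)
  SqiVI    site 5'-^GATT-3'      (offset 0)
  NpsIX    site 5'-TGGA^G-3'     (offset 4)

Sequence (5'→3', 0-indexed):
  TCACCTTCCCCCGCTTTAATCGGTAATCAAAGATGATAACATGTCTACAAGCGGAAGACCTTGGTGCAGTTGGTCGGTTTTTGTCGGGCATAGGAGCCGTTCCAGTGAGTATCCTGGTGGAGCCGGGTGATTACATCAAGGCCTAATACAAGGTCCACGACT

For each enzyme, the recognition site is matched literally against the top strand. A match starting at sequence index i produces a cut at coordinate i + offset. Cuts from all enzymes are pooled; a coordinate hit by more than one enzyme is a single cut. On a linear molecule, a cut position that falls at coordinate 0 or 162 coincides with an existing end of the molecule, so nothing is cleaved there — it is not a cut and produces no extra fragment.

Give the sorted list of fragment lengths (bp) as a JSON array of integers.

[7,34,121]

Site scan:
  FykV (CCGCATA, off=7): no sites
  SqiVI (GATT, off=0): starts [128] → cuts [128]
  NpsIX (TGGAG, off=4): starts [117] → cuts [121]

All cut coordinates (distinct, sorted): [121, 128]

Fragment lengths:
  [0,121): 121 bp
  [121,128): 7 bp
  [128,162): 34 bp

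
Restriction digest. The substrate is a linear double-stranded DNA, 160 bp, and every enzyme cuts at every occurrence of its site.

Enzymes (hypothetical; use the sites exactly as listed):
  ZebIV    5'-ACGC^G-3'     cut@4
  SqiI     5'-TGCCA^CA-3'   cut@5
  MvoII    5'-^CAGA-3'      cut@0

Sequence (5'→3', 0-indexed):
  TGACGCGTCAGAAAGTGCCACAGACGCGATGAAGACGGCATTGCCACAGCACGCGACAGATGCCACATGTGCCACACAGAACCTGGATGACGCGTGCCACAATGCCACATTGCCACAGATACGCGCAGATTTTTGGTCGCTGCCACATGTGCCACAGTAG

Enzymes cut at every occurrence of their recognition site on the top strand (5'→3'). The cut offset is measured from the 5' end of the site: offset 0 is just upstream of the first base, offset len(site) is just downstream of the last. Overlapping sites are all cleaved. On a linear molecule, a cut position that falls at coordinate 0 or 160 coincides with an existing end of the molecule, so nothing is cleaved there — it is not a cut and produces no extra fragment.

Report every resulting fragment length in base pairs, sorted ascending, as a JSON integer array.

[1,2,2,2,6,6,6,7,8,8,8,9,9,9,9,12,17,19,20]

Per-enzyme occurrences:
  ZebIV (ACGCG, off=4): starts [2, 23, 50, 89, 120] → cuts [6, 27, 54, 93, 124]
  SqiI (TGCCACA, off=5): starts [15, 41, 60, 69, 94, 102, 110, 140, 149] → cuts [20, 46, 65, 74, 99, 107, 115, 145, 154]
  MvoII (CAGA, off=0): starts [8, 20, 56, 76, 115, 125] → cuts [8, 20, 56, 76, 115, 125]

Pooled cuts: [6, 8, 20, 27, 46, 54, 56, 65, 74, 76, 93, 99, 107, 115, 124, 125, 145, 154]

Fragment lengths:
  [0,6): 6 bp
  [6,8): 2 bp
  [8,20): 12 bp
  [20,27): 7 bp
  [27,46): 19 bp
  [46,54): 8 bp
  [54,56): 2 bp
  [56,65): 9 bp
  [65,74): 9 bp
  [74,76): 2 bp
  [76,93): 17 bp
  [93,99): 6 bp
  [99,107): 8 bp
  [107,115): 8 bp
  [115,124): 9 bp
  [124,125): 1 bp
  [125,145): 20 bp
  [145,154): 9 bp
  [154,160): 6 bp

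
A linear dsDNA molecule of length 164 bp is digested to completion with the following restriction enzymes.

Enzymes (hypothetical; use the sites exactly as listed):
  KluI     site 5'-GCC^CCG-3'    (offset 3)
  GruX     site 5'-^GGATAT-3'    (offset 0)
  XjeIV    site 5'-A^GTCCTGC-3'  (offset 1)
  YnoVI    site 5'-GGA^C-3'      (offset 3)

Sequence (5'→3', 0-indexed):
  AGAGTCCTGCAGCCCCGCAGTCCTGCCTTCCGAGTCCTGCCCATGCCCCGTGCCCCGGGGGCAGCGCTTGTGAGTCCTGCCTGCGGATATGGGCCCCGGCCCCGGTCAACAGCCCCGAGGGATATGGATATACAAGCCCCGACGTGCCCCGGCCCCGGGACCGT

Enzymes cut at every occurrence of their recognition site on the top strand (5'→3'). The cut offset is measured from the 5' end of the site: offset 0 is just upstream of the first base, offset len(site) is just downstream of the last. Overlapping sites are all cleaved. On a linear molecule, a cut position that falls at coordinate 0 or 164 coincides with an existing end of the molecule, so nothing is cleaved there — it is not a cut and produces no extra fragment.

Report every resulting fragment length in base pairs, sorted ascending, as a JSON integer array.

Scan for sites:
  KluI (GCCCCG, off=3): starts [11, 44, 51, 92, 98, 111, 135, 145, 151] → cuts [14, 47, 54, 95, 101, 114, 138, 148, 154]
  GruX (GGATAT, off=0): starts [84, 119, 125] → cuts [84, 119, 125]
  XjeIV (AGTCCTGC, off=1): starts [2, 18, 32, 72] → cuts [3, 19, 33, 73]
  YnoVI (GGAC, off=3): starts [157] → cuts [160]

Pooled cuts: [3, 14, 19, 33, 47, 54, 73, 84, 95, 101, 114, 119, 125, 138, 148, 154, 160]

Fragments:
  [0,3): 3 bp
  [3,14): 11 bp
  [14,19): 5 bp
  [19,33): 14 bp
  [33,47): 14 bp
  [47,54): 7 bp
  [54,73): 19 bp
  [73,84): 11 bp
  [84,95): 11 bp
  [95,101): 6 bp
  [101,114): 13 bp
  [114,119): 5 bp
  [119,125): 6 bp
  [125,138): 13 bp
  [138,148): 10 bp
  [148,154): 6 bp
  [154,160): 6 bp
  [160,164): 4 bp

[3,4,5,5,6,6,6,6,7,10,11,11,11,13,13,14,14,19]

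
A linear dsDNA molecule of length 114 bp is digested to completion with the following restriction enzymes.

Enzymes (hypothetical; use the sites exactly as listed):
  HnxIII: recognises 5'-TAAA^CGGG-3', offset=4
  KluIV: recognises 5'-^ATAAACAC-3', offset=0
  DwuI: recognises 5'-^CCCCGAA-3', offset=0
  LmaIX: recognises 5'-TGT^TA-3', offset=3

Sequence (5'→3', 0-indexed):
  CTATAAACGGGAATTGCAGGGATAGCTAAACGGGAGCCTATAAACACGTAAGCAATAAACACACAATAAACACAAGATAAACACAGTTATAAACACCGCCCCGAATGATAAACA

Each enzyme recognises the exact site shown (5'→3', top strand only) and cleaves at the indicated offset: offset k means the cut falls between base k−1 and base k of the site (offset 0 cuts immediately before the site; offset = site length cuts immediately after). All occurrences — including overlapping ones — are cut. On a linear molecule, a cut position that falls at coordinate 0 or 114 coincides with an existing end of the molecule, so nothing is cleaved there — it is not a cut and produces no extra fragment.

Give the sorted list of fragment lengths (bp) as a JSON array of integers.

Scan for sites:
  HnxIII (TAAACGGG, off=4): starts [3, 26] → cuts [7, 30]
  KluIV (ATAAACAC, off=0): starts [39, 54, 65, 76, 88] → cuts [39, 54, 65, 76, 88]
  DwuI (CCCCGAA, off=0): starts [98] → cuts [98]
  LmaIX (TGTTA, off=3): no sites

Pooled cuts: [7, 30, 39, 54, 65, 76, 88, 98]

Fragments:
  [0,7): 7 bp
  [7,30): 23 bp
  [30,39): 9 bp
  [39,54): 15 bp
  [54,65): 11 bp
  [65,76): 11 bp
  [76,88): 12 bp
  [88,98): 10 bp
  [98,114): 16 bp

[7,9,10,11,11,12,15,16,23]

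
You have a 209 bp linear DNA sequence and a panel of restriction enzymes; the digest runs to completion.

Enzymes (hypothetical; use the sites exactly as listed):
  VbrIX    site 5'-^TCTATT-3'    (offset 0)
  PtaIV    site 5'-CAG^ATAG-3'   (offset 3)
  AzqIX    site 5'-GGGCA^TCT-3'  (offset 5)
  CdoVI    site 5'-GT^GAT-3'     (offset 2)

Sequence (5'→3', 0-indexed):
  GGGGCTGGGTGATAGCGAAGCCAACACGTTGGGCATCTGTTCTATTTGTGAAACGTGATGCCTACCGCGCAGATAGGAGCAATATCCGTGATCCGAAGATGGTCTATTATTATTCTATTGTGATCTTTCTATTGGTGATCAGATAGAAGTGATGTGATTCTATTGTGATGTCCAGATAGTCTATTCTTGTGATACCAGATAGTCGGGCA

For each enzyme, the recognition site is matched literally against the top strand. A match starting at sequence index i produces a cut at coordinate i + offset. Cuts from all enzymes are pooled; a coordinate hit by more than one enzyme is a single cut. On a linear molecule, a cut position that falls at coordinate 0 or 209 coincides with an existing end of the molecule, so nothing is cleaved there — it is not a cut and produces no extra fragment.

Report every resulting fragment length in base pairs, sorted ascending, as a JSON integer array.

[3,4,5,5,6,6,8,8,8,8,9,9,10,11,11,11,13,16,16,17,25]

Site scan:
  VbrIX TCTATT/0: at [40, 102, 113, 127, 158, 179] ⇒ [40, 102, 113, 127, 158, 179]
  PtaIV CAGATAG/3: at [69, 139, 172, 195] ⇒ [72, 142, 175, 198]
  AzqIX GGGCATCT/5: at [30] ⇒ [35]
  CdoVI GTGAT/2: at [8, 54, 87, 119, 134, 148, 153, 164, 188] ⇒ [10, 56, 89, 121, 136, 150, 155, 166, 190]

Pooled cuts: [10, 35, 40, 56, 72, 89, 102, 113, 121, 127, 136, 142, 150, 155, 158, 166, 175, 179, 190, 198]

Fragments:
  [0,10): 10 bp
  [10,35): 25 bp
  [35,40): 5 bp
  [40,56): 16 bp
  [56,72): 16 bp
  [72,89): 17 bp
  [89,102): 13 bp
  [102,113): 11 bp
  [113,121): 8 bp
  [121,127): 6 bp
  [127,136): 9 bp
  [136,142): 6 bp
  [142,150): 8 bp
  [150,155): 5 bp
  [155,158): 3 bp
  [158,166): 8 bp
  [166,175): 9 bp
  [175,179): 4 bp
  [179,190): 11 bp
  [190,198): 8 bp
  [198,209): 11 bp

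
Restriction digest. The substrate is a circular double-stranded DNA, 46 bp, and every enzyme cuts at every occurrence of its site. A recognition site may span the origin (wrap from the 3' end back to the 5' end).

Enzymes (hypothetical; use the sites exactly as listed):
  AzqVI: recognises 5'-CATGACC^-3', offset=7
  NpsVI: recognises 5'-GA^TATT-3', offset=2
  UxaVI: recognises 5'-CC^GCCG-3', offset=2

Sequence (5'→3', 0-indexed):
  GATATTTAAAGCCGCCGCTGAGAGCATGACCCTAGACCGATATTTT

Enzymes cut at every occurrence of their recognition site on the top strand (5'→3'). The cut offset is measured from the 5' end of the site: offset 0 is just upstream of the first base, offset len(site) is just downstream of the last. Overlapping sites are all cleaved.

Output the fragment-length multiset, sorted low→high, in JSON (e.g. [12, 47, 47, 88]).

Per-enzyme occurrences:
  AzqVI (CATGACC, off=7): starts [24] → cuts [31]
  NpsVI (GATATT, off=2): starts [0, 38] → cuts [2, 40]
  UxaVI (CCGCCG, off=2): starts [11] → cuts [13]

All cut coordinates (distinct, sorted): [2, 13, 31, 40]

Fragment lengths:
  2→13: 11 bp
  13→31: 18 bp
  31→40: 9 bp
  40→2 (wrap): 46-40+2 = 8 bp

[8,9,11,18]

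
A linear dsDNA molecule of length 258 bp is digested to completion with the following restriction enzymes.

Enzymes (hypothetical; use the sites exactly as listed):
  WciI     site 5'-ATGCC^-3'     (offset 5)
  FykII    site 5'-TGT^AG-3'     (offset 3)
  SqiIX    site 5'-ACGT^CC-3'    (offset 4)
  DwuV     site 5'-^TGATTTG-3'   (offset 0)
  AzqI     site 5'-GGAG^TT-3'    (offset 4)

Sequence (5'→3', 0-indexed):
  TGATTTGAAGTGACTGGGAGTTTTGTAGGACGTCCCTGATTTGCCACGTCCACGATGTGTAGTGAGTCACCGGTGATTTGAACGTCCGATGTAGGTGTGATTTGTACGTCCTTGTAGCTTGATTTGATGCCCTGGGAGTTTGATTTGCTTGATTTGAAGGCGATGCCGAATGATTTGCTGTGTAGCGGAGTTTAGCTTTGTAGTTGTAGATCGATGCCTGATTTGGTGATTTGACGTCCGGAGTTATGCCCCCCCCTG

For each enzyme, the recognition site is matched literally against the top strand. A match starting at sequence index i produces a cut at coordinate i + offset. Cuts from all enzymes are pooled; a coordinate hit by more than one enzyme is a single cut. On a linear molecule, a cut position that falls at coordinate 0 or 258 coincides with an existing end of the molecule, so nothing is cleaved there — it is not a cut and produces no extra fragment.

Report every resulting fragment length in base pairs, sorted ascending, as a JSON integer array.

Site scan:
  WciI ATGCC/5: at [126, 162, 213, 245] ⇒ [131, 167, 218, 250]
  FykII TGTAG/3: at [23, 57, 89, 112, 180, 198, 204] ⇒ [26, 60, 92, 115, 183, 201, 207]
  SqiIX ACGTCC/4: at [29, 45, 81, 105, 233] ⇒ [33, 49, 85, 109, 237]
  DwuV TGATTTG/0: at [0, 36, 73, 97, 119, 140, 149, 170, 218, 226] ⇒ [36, 73, 97, 119, 140, 149, 170, 218, 226] (position 0 is a terminus of the linear molecule — no cut)
  AzqI GGAGTT/4: at [16, 134, 186, 239] ⇒ [20, 138, 190, 243]

All cut coordinates (distinct, sorted): [20, 26, 33, 36, 49, 60, 73, 85, 92, 97, 109, 115, 119, 131, 138, 140, 149, 167, 170, 183, 190, 201, 207, 218, 226, 237, 243, 250]

Fragment lengths:
  [0,20): 20 bp
  [20,26): 6 bp
  [26,33): 7 bp
  [33,36): 3 bp
  [36,49): 13 bp
  [49,60): 11 bp
  [60,73): 13 bp
  [73,85): 12 bp
  [85,92): 7 bp
  [92,97): 5 bp
  [97,109): 12 bp
  [109,115): 6 bp
  [115,119): 4 bp
  [119,131): 12 bp
  [131,138): 7 bp
  [138,140): 2 bp
  [140,149): 9 bp
  [149,167): 18 bp
  [167,170): 3 bp
  [170,183): 13 bp
  [183,190): 7 bp
  [190,201): 11 bp
  [201,207): 6 bp
  [207,218): 11 bp
  [218,226): 8 bp
  [226,237): 11 bp
  [237,243): 6 bp
  [243,250): 7 bp
  [250,258): 8 bp

[2,3,3,4,5,6,6,6,6,7,7,7,7,7,8,8,9,11,11,11,11,12,12,12,13,13,13,18,20]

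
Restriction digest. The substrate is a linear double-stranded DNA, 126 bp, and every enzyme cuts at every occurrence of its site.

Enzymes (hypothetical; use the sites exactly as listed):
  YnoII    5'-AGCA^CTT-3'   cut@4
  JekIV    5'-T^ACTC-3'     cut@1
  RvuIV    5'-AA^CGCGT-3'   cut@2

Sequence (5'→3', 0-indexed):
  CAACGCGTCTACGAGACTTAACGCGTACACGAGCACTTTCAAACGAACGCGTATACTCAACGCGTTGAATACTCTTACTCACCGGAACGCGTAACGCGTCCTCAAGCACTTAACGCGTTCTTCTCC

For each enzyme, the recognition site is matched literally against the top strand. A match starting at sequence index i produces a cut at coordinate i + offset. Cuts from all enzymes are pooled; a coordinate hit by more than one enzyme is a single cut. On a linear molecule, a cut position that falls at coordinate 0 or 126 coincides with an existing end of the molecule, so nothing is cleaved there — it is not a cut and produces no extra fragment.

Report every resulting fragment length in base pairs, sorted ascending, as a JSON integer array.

[3,5,6,6,7,7,10,11,12,13,14,14,18]

Site scan:
  YnoII (AGCACTT, off=4): starts [31, 104] → cuts [35, 108]
  JekIV (TACTC, off=1): starts [53, 69, 75] → cuts [54, 70, 76]
  RvuIV (AACGCGT, off=2): starts [1, 19, 45, 58, 85, 92, 111] → cuts [3, 21, 47, 60, 87, 94, 113]

Pooled cuts: [3, 21, 35, 47, 54, 60, 70, 76, 87, 94, 108, 113]

Fragment lengths:
  [0,3): 3 bp
  [3,21): 18 bp
  [21,35): 14 bp
  [35,47): 12 bp
  [47,54): 7 bp
  [54,60): 6 bp
  [60,70): 10 bp
  [70,76): 6 bp
  [76,87): 11 bp
  [87,94): 7 bp
  [94,108): 14 bp
  [108,113): 5 bp
  [113,126): 13 bp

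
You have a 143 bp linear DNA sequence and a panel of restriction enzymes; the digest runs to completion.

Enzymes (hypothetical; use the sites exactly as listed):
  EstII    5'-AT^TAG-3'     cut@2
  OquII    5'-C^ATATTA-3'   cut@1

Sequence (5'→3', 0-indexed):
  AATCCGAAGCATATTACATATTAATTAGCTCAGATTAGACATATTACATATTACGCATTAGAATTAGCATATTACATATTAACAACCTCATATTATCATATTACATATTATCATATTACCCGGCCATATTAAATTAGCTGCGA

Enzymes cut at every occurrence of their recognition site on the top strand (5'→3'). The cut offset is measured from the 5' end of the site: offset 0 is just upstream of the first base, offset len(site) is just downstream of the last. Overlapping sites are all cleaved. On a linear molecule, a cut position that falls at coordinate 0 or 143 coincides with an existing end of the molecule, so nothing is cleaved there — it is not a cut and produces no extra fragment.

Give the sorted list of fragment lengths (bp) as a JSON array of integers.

Per-enzyme occurrences:
  EstII ATTAG/2: at [23, 33, 56, 62, 132] ⇒ [25, 35, 58, 64, 134]
  OquII CATATTA/1: at [9, 16, 39, 46, 67, 74, 88, 96, 103, 111, 124] ⇒ [10, 17, 40, 47, 68, 75, 89, 97, 104, 112, 125]

All cut coordinates (distinct, sorted): [10, 17, 25, 35, 40, 47, 58, 64, 68, 75, 89, 97, 104, 112, 125, 134]

Fragments:
  [0,10): 10 bp
  [10,17): 7 bp
  [17,25): 8 bp
  [25,35): 10 bp
  [35,40): 5 bp
  [40,47): 7 bp
  [47,58): 11 bp
  [58,64): 6 bp
  [64,68): 4 bp
  [68,75): 7 bp
  [75,89): 14 bp
  [89,97): 8 bp
  [97,104): 7 bp
  [104,112): 8 bp
  [112,125): 13 bp
  [125,134): 9 bp
  [134,143): 9 bp

[4,5,6,7,7,7,7,8,8,8,9,9,10,10,11,13,14]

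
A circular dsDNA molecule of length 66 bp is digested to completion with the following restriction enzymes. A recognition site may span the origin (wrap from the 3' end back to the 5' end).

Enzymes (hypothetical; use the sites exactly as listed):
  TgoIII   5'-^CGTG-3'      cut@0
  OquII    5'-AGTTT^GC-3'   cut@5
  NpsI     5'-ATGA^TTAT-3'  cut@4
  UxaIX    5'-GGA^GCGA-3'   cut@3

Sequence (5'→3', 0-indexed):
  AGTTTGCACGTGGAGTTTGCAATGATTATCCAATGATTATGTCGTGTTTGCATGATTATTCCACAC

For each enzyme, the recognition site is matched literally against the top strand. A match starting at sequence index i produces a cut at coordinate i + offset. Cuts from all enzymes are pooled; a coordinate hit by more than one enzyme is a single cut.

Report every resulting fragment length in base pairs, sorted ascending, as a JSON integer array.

Per-enzyme occurrences:
  TgoIII (CGTG, off=0): starts [8, 42] → cuts [8, 42]
  OquII (AGTTTGC, off=5): starts [0, 13] → cuts [5, 18]
  NpsI (ATGATTAT, off=4): starts [21, 32, 51] → cuts [25, 36, 55]
  UxaIX (GGAGCGA, off=3): no sites

All cut coordinates (distinct, sorted): [5, 8, 18, 25, 36, 42, 55]

Fragment lengths:
  5→8: 3 bp
  8→18: 10 bp
  18→25: 7 bp
  25→36: 11 bp
  36→42: 6 bp
  42→55: 13 bp
  55→5 (wrap): 66-55+5 = 16 bp

[3,6,7,10,11,13,16]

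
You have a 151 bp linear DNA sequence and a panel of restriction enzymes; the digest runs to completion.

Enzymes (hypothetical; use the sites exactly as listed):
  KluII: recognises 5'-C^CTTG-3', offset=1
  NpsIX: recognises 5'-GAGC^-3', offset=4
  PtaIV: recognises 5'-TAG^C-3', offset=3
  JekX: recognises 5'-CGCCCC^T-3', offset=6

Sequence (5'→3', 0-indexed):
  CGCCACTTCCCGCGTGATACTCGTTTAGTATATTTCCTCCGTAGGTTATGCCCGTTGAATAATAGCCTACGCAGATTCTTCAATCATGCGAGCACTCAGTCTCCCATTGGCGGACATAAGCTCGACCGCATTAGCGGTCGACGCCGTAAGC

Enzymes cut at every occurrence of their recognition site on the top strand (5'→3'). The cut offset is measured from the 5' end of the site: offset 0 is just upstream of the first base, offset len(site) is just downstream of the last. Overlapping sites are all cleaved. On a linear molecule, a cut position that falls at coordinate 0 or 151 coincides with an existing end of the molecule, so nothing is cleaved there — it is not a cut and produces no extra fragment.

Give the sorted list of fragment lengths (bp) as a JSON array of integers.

[17,28,41,65]

Site scan:
  KluII (CCTTG, off=1): no sites
  NpsIX (GAGC, off=4): starts [89] → cuts [93]
  PtaIV (TAGC, off=3): starts [62, 131] → cuts [65, 134]
  JekX (CGCCCCT, off=6): no sites

Pooled cuts: [65, 93, 134]

Fragments:
  [0,65): 65 bp
  [65,93): 28 bp
  [93,134): 41 bp
  [134,151): 17 bp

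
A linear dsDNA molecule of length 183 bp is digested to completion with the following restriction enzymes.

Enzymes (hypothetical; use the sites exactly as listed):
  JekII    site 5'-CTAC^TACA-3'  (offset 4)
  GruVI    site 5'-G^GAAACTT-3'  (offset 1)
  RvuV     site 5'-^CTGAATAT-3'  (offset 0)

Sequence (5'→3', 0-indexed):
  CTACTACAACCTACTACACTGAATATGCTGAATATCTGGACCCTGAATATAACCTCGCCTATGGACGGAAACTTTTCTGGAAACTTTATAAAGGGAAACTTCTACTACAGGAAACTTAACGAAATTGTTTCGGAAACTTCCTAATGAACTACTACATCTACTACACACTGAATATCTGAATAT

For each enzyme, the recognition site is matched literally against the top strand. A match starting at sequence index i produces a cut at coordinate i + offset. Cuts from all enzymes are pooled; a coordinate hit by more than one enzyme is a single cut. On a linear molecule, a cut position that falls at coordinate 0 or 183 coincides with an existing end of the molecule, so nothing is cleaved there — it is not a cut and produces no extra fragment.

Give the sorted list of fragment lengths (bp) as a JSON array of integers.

[4,4,5,6,8,8,9,9,10,11,12,15,15,20,22,25]

Scan for sites:
  JekII CTACTACA/4: at [0, 10, 101, 148, 157] ⇒ [4, 14, 105, 152, 161]
  GruVI GGAAACTT/1: at [66, 78, 93, 109, 131] ⇒ [67, 79, 94, 110, 132]
  RvuV CTGAATAT/0: at [18, 27, 42, 167, 175] ⇒ [18, 27, 42, 167, 175]

All cut coordinates (distinct, sorted): [4, 14, 18, 27, 42, 67, 79, 94, 105, 110, 132, 152, 161, 167, 175]

Fragments:
  [0,4): 4 bp
  [4,14): 10 bp
  [14,18): 4 bp
  [18,27): 9 bp
  [27,42): 15 bp
  [42,67): 25 bp
  [67,79): 12 bp
  [79,94): 15 bp
  [94,105): 11 bp
  [105,110): 5 bp
  [110,132): 22 bp
  [132,152): 20 bp
  [152,161): 9 bp
  [161,167): 6 bp
  [167,175): 8 bp
  [175,183): 8 bp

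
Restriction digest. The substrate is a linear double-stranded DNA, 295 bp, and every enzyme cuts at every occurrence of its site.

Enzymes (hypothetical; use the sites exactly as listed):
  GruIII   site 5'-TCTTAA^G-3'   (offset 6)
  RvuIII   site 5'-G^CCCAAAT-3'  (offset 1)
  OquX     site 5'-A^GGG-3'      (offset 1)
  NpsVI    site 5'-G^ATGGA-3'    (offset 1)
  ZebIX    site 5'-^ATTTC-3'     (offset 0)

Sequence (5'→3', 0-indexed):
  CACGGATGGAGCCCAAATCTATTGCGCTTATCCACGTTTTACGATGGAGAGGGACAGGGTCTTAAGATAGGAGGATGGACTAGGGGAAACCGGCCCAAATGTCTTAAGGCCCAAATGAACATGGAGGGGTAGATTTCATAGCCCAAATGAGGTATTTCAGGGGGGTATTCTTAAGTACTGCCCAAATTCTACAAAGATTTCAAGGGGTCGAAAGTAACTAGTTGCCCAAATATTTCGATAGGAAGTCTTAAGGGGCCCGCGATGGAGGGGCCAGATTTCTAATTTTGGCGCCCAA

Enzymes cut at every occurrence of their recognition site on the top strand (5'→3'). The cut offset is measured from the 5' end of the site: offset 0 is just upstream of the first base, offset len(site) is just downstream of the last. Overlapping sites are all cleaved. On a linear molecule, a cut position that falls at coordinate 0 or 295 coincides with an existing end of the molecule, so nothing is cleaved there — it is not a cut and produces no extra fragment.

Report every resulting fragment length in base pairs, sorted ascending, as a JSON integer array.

Per-enzyme occurrences:
  GruIII (TCTTAAG, off=6): starts [59, 101, 168, 245] → cuts [65, 107, 174, 251]
  RvuIII (GCCCAAAT, off=1): starts [10, 92, 108, 140, 179, 223] → cuts [11, 93, 109, 141, 180, 224]
  OquX (AGGG, off=1): starts [49, 55, 81, 124, 158, 202, 250, 265] → cuts [50, 56, 82, 125, 159, 203, 251, 266]
  NpsVI (GATGGA, off=1): starts [4, 42, 73, 260] → cuts [5, 43, 74, 261]
  ZebIX (ATTTC, off=0): starts [132, 153, 196, 231, 274] → cuts [132, 153, 196, 231, 274]

All cut coordinates (distinct, sorted): [5, 11, 43, 50, 56, 65, 74, 82, 93, 107, 109, 125, 132, 141, 153, 159, 174, 180, 196, 203, 224, 231, 251, 261, 266, 274]

Fragments:
  [0,5): 5 bp
  [5,11): 6 bp
  [11,43): 32 bp
  [43,50): 7 bp
  [50,56): 6 bp
  [56,65): 9 bp
  [65,74): 9 bp
  [74,82): 8 bp
  [82,93): 11 bp
  [93,107): 14 bp
  [107,109): 2 bp
  [109,125): 16 bp
  [125,132): 7 bp
  [132,141): 9 bp
  [141,153): 12 bp
  [153,159): 6 bp
  [159,174): 15 bp
  [174,180): 6 bp
  [180,196): 16 bp
  [196,203): 7 bp
  [203,224): 21 bp
  [224,231): 7 bp
  [231,251): 20 bp
  [251,261): 10 bp
  [261,266): 5 bp
  [266,274): 8 bp
  [274,295): 21 bp

[2,5,5,6,6,6,6,7,7,7,7,8,8,9,9,9,10,11,12,14,15,16,16,20,21,21,32]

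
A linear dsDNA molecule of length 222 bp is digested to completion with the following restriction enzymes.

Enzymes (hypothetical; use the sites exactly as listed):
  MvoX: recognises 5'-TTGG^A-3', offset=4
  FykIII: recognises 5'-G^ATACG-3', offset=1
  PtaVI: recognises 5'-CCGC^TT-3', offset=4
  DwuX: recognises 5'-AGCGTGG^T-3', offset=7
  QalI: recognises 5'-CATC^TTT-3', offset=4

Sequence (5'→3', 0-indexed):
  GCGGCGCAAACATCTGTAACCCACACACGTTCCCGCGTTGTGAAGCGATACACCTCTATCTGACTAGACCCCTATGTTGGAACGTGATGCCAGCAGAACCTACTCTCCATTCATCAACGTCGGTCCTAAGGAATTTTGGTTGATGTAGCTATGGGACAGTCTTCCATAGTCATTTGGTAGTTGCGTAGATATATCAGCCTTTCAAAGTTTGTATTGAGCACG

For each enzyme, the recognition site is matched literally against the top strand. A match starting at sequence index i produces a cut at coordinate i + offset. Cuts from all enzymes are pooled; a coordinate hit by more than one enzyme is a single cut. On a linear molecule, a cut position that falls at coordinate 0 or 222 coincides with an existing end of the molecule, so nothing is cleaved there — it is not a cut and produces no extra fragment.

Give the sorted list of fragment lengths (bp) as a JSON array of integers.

Site scan:
  MvoX TTGGA/4: at [76] ⇒ [80]
  FykIII (GATACG, off=1): no sites
  PtaVI (CCGCTT, off=4): no sites
  DwuX (AGCGTGGT, off=7): no sites
  QalI (CATCTTT, off=4): no sites

Pooled cuts: [80]

Fragment lengths:
  [0,80): 80 bp
  [80,222): 142 bp

[80,142]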